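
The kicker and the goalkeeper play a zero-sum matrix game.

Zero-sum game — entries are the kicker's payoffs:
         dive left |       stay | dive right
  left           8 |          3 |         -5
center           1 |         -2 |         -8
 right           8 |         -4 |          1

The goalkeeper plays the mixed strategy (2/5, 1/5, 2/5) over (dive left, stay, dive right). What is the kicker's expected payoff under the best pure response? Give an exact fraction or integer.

14/5

left: (8)·(2/5) + (3)·(1/5) + (-5)·(2/5) = 9/5.
center: (1)·(2/5) + (-2)·(1/5) + (-8)·(2/5) = -16/5.
right: (8)·(2/5) + (-4)·(1/5) + (1)·(2/5) = 14/5.
The best pure response is right with expected payoff 14/5.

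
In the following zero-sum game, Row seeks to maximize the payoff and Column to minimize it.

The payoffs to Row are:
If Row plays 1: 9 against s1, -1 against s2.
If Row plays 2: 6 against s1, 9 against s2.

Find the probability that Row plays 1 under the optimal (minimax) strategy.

Row minima are -1 and 6, so Row's maximin is 6; column maxima are 9 and 9, so Column's minimax is 9. These differ, so the equilibrium is in mixed strategies.
Let Row play 1 with probability p. Column is indifferent when 9p + 6(1−p) = −p + 9(1−p), giving p = 3/13.

3/13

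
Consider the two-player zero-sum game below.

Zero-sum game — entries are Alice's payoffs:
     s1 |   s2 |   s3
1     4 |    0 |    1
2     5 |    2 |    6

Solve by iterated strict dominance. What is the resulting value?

2

Row 1 is strictly dominated by row 2 (5>4, 2>0, 6>1); eliminate 1.
Column s3 is strictly dominated by s1 for Bob (5<6); eliminate s3.
Column s1 is strictly dominated by s2 for Bob (2<5); eliminate s1.
Only (2, s2) remains, with payoff 2.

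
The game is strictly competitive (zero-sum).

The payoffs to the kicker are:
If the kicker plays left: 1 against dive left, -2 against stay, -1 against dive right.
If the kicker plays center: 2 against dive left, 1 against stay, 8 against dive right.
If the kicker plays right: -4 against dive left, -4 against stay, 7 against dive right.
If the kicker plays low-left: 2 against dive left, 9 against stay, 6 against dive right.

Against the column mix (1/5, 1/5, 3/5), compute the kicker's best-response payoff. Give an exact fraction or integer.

left: (1)·(1/5) + (-2)·(1/5) + (-1)·(3/5) = -4/5.
center: (2)·(1/5) + (1)·(1/5) + (8)·(3/5) = 27/5.
right: (-4)·(1/5) + (-4)·(1/5) + (7)·(3/5) = 13/5.
low-left: (2)·(1/5) + (9)·(1/5) + (6)·(3/5) = 29/5.
The best pure response is low-left with expected payoff 29/5.

29/5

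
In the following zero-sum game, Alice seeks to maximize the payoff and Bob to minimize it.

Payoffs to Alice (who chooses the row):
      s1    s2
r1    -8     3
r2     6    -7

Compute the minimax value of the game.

Row minima are -8 and -7, so Alice's maximin is -7; column maxima are 6 and 3, so Bob's minimax is 3. These differ, so the equilibrium is in mixed strategies.
Let Alice play r1 with probability p. Bob is indifferent when −8p + 6(1−p) = 3p − 7(1−p), giving p = 13/24.
Let Bob play s1 with probability q. Alice is indifferent when −8q + 3(1−q) = 6q − 7(1−q), giving q = 5/12.
The value is -8·(5/12) + (3)·(7/12) = -19/12.

-19/12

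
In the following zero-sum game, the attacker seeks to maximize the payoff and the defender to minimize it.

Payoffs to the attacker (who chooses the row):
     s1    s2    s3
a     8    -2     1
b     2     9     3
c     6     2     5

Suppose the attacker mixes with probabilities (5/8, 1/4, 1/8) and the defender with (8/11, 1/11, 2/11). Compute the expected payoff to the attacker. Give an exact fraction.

Against (8/11, 1/11, 2/11), each row's expected payoff is a: 64/11; b: 31/11; c: 60/11.
Taking the (5/8, 1/4, 1/8)-weighted average: (5/8)·(64/11) + (1/4)·(31/11) + (1/8)·(60/11) = 221/44.

221/44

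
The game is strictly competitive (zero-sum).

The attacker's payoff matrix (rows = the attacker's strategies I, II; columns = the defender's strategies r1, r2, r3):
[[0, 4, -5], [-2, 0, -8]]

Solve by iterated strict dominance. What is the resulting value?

-5

Column r1 is strictly dominated by r3 for the defender (-5<0, -8<-2); eliminate r1.
Column r2 is strictly dominated by r3 for the defender (-5<4, -8<0); eliminate r2.
Row II is strictly dominated by row I (-5>-8); eliminate II.
Only (I, r3) remains, with payoff -5.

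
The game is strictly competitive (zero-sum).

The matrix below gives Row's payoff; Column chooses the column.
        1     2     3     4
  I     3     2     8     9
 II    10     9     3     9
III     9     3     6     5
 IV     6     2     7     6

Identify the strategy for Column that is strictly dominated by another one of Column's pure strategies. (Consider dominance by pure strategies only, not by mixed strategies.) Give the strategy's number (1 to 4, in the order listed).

Column prefers columns that give Row less. Compare 1 with 2: 2 < 3, 9 < 10, 3 < 9, 2 < 6.
So 2 strictly dominates 1 for Column; 1 is strictly dominated.

1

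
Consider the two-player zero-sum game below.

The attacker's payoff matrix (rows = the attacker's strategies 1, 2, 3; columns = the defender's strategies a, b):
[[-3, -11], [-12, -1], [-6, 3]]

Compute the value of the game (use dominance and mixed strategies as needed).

-75/17

Row 2 is strictly dominated by row 3, so the attacker never plays it.
The remaining 2×2 game on (1, 3) × (a, b) has no saddle point. Let the attacker play 1 with probability p; indifference gives −3p − 6(1−p) = −11p + 3(1−p), so p = 9/17.
Similarly the defender's optimal q on a is 14/17, and the value is -3·(14/17) + (-11)·(3/17) = -75/17.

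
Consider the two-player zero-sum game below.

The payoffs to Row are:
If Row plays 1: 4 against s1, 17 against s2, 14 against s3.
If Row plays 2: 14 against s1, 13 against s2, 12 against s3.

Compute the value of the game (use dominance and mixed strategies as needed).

37/3

Column s2 is strictly dominated by s3 for Column (it gives Row more in every row).
The remaining 2×2 game on (1, 2) × (s1, s3) has no saddle point. Let Row play 1 with probability p; indifference gives 4p + 14(1−p) = 14p + 12(1−p), so p = 1/6.
Similarly Column's optimal q on s1 is 1/6, and the value is 4·(1/6) + (14)·(5/6) = 37/3.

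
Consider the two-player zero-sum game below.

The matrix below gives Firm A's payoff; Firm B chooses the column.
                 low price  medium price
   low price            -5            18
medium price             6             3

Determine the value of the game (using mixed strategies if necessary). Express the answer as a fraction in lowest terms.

123/26

Row minima are -5 and 3, so Firm A's maximin is 3; column maxima are 6 and 18, so Firm B's minimax is 6. These differ, so the equilibrium is in mixed strategies.
Let Firm A play low price with probability p. Firm B is indifferent when −5p + 6(1−p) = 18p + 3(1−p), giving p = 3/26.
Let Firm B play low price with probability q. Firm A is indifferent when −5q + 18(1−q) = 6q + 3(1−q), giving q = 15/26.
The value is -5·(15/26) + (18)·(11/26) = 123/26.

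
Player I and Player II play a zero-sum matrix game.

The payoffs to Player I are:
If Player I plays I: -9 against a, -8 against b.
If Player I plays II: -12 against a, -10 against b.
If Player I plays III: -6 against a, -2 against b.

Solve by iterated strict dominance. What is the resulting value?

-6

Row II is strictly dominated by row I (-9>-12, -8>-10); eliminate II.
Row I is strictly dominated by row III (-6>-9, -2>-8); eliminate I.
Column b is strictly dominated by a for Player II (-6<-2); eliminate b.
Only (III, a) remains, with payoff -6.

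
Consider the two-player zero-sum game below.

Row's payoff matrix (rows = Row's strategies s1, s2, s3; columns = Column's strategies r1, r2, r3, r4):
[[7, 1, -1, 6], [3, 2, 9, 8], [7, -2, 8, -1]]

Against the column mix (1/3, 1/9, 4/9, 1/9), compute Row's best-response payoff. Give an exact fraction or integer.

55/9

s1: (7)·(1/3) + (1)·(1/9) + (-1)·(4/9) + (6)·(1/9) = 8/3.
s2: (3)·(1/3) + (2)·(1/9) + (9)·(4/9) + (8)·(1/9) = 55/9.
s3: (7)·(1/3) + (-2)·(1/9) + (8)·(4/9) + (-1)·(1/9) = 50/9.
The best pure response is s2 with expected payoff 55/9.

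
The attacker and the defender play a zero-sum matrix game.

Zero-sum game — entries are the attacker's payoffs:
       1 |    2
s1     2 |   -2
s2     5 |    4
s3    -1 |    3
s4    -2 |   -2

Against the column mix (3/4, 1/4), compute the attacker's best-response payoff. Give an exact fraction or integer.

s1: (2)·(3/4) + (-2)·(1/4) = 1.
s2: (5)·(3/4) + (4)·(1/4) = 19/4.
s3: (-1)·(3/4) + (3)·(1/4) = 0.
s4: (-2)·(3/4) + (-2)·(1/4) = -2.
The best pure response is s2 with expected payoff 19/4.

19/4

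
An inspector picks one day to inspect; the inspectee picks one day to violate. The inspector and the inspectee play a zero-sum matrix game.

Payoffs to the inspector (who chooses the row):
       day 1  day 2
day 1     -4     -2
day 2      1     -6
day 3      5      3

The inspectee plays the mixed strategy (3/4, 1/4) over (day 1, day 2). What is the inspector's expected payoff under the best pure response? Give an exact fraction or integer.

day 1: (-4)·(3/4) + (-2)·(1/4) = -7/2.
day 2: (1)·(3/4) + (-6)·(1/4) = -3/4.
day 3: (5)·(3/4) + (3)·(1/4) = 9/2.
The best pure response is day 3 with expected payoff 9/2.

9/2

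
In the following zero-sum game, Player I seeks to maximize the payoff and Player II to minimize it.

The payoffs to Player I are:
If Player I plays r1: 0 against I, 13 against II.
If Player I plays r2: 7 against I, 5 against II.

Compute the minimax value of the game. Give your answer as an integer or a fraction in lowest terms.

91/15

Row minima are 0 and 5, so Player I's maximin is 5; column maxima are 7 and 13, so Player II's minimax is 7. These differ, so the equilibrium is in mixed strategies.
Let Player I play r1 with probability p. Player II is indifferent when 7(1−p) = 13p + 5(1−p), giving p = 2/15.
Let Player II play I with probability q. Player I is indifferent when 13(1−q) = 7q + 5(1−q), giving q = 8/15.
The value is 0·(8/15) + (13)·(7/15) = 91/15.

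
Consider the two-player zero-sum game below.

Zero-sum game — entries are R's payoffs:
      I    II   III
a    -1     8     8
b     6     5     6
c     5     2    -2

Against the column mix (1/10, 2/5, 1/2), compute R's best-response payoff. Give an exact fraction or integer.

71/10

a: (-1)·(1/10) + (8)·(2/5) + (8)·(1/2) = 71/10.
b: (6)·(1/10) + (5)·(2/5) + (6)·(1/2) = 28/5.
c: (5)·(1/10) + (2)·(2/5) + (-2)·(1/2) = 3/10.
The best pure response is a with expected payoff 71/10.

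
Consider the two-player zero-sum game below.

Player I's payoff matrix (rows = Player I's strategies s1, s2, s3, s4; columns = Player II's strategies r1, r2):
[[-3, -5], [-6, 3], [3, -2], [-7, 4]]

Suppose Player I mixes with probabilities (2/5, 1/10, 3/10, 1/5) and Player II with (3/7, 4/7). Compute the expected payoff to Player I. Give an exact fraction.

Against (3/7, 4/7), each row's expected payoff is s1: -29/7; s2: -6/7; s3: 1/7; s4: -5/7.
Taking the (2/5, 1/10, 3/10, 1/5)-weighted average: (2/5)·(-29/7) + (1/10)·(-6/7) + (3/10)·(1/7) + (1/5)·(-5/7) = -129/70.

-129/70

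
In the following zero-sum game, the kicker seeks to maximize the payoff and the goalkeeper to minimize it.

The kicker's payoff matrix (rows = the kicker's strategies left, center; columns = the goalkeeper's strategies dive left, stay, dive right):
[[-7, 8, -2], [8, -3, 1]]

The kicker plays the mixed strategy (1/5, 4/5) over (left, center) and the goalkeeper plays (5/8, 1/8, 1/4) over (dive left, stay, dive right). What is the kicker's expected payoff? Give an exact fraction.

Against (5/8, 1/8, 1/4), each row's expected payoff is left: -31/8; center: 39/8.
Taking the (1/5, 4/5)-weighted average: (1/5)·(-31/8) + (4/5)·(39/8) = 25/8.

25/8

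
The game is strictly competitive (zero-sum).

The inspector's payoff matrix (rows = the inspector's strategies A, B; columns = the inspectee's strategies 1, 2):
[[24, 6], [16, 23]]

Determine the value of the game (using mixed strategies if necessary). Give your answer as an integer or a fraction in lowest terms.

456/25

Row minima are 6 and 16, so the inspector's maximin is 16; column maxima are 24 and 23, so the inspectee's minimax is 23. These differ, so the equilibrium is in mixed strategies.
Let the inspector play A with probability p. The inspectee is indifferent when 24p + 16(1−p) = 6p + 23(1−p), giving p = 7/25.
Let the inspectee play 1 with probability q. The inspector is indifferent when 24q + 6(1−q) = 16q + 23(1−q), giving q = 17/25.
The value is 24·(17/25) + (6)·(8/25) = 456/25.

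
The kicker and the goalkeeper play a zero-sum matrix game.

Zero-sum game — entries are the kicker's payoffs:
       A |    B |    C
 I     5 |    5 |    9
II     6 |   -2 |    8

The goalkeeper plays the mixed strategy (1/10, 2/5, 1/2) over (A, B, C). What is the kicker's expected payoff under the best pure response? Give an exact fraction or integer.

7

I: (5)·(1/10) + (5)·(2/5) + (9)·(1/2) = 7.
II: (6)·(1/10) + (-2)·(2/5) + (8)·(1/2) = 19/5.
The best pure response is I with expected payoff 7.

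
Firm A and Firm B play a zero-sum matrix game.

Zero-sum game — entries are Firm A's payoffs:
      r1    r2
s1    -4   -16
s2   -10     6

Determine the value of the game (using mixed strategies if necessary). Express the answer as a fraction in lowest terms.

Row minima are -16 and -10, so Firm A's maximin is -10; column maxima are -4 and 6, so Firm B's minimax is -4. These differ, so the equilibrium is in mixed strategies.
Let Firm A play s1 with probability p. Firm B is indifferent when −4p − 10(1−p) = −16p + 6(1−p), giving p = 4/7.
Let Firm B play r1 with probability q. Firm A is indifferent when −4q − 16(1−q) = −10q + 6(1−q), giving q = 11/14.
The value is -4·(11/14) + (-16)·(3/14) = -46/7.

-46/7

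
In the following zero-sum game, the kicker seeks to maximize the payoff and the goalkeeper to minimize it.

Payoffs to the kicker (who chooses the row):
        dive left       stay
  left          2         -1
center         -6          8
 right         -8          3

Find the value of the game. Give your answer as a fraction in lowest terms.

Row right is strictly dominated by row center, so the kicker never plays it.
The remaining 2×2 game on (left, center) × (dive left, stay) has no saddle point. Let the kicker play left with probability p; indifference gives 2p − 6(1−p) = −p + 8(1−p), so p = 14/17.
Similarly the goalkeeper's optimal q on dive left is 9/17, and the value is 2·(9/17) + (-1)·(8/17) = 10/17.

10/17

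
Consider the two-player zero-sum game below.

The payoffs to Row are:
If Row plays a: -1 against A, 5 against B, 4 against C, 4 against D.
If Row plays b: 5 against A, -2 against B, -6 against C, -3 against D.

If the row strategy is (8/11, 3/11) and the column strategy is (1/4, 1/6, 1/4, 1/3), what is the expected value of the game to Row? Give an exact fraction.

223/132

Against (1/4, 1/6, 1/4, 1/3), each row's expected payoff is a: 35/12; b: -19/12.
Taking the (8/11, 3/11)-weighted average: (8/11)·(35/12) + (3/11)·(-19/12) = 223/132.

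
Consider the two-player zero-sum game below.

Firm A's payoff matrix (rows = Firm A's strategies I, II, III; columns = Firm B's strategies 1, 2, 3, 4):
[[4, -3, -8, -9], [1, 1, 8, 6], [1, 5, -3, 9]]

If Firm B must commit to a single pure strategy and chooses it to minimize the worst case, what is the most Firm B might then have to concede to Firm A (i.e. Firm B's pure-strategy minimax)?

4

The worst case (largest entry) in each column is 1: 4, 2: 5, 3: 8, 4: 9.
The best (smallest) of these is 4.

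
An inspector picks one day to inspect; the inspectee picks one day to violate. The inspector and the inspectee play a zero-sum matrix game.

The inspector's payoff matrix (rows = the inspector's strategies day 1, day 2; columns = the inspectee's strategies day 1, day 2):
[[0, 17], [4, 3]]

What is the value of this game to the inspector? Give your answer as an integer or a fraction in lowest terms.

34/9

Row minima are 0 and 3, so the inspector's maximin is 3; column maxima are 4 and 17, so the inspectee's minimax is 4. These differ, so the equilibrium is in mixed strategies.
Let the inspector play day 1 with probability p. The inspectee is indifferent when 4(1−p) = 17p + 3(1−p), giving p = 1/18.
Let the inspectee play day 1 with probability q. The inspector is indifferent when 17(1−q) = 4q + 3(1−q), giving q = 7/9.
The value is 0·(7/9) + (17)·(2/9) = 34/9.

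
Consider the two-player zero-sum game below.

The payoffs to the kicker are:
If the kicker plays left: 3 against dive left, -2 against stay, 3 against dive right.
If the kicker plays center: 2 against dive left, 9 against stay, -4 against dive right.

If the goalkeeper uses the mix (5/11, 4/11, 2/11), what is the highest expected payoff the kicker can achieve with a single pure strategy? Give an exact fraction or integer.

left: (3)·(5/11) + (-2)·(4/11) + (3)·(2/11) = 13/11.
center: (2)·(5/11) + (9)·(4/11) + (-4)·(2/11) = 38/11.
The best pure response is center with expected payoff 38/11.

38/11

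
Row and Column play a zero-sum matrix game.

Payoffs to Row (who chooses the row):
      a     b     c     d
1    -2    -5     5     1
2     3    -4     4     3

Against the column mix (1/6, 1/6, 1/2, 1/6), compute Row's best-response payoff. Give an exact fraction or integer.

1: (-2)·(1/6) + (-5)·(1/6) + (5)·(1/2) + (1)·(1/6) = 3/2.
2: (3)·(1/6) + (-4)·(1/6) + (4)·(1/2) + (3)·(1/6) = 7/3.
The best pure response is 2 with expected payoff 7/3.

7/3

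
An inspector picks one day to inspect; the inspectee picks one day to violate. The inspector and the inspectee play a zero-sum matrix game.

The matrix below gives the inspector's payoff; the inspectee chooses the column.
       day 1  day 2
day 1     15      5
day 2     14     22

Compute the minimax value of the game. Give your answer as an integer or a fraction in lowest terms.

Row minima are 5 and 14, so the inspector's maximin is 14; column maxima are 15 and 22, so the inspectee's minimax is 15. These differ, so the equilibrium is in mixed strategies.
Let the inspector play day 1 with probability p. The inspectee is indifferent when 15p + 14(1−p) = 5p + 22(1−p), giving p = 4/9.
Let the inspectee play day 1 with probability q. The inspector is indifferent when 15q + 5(1−q) = 14q + 22(1−q), giving q = 17/18.
The value is 15·(17/18) + (5)·(1/18) = 130/9.

130/9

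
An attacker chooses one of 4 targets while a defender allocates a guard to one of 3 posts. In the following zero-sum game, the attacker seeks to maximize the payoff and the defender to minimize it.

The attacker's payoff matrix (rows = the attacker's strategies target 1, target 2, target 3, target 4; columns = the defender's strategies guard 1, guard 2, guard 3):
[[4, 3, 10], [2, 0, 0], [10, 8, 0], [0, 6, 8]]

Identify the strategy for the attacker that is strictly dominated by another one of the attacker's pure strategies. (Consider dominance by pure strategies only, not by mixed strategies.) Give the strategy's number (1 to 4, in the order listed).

2

Compare target 2 with target 1: 4 > 2, 3 > 0, 10 > 0.
So target 1 strictly dominates target 2 for the attacker; target 2 is strictly dominated.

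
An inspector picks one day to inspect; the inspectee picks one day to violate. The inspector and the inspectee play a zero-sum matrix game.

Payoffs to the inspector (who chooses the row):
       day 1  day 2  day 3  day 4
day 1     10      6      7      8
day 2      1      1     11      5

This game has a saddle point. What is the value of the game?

Row minima: 6, 1 → the inspector's maximin is 6.
Column maxima: 10, 6, 11, 8 → the inspectee's minimax is 6.
They coincide at (day 1, day 2), so the value is 6.

6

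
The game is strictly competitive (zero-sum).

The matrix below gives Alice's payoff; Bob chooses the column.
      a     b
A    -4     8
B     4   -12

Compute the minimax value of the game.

-4/7

Row minima are -4 and -12, so Alice's maximin is -4; column maxima are 4 and 8, so Bob's minimax is 4. These differ, so the equilibrium is in mixed strategies.
Let Alice play A with probability p. Bob is indifferent when −4p + 4(1−p) = 8p − 12(1−p), giving p = 4/7.
Let Bob play a with probability q. Alice is indifferent when −4q + 8(1−q) = 4q − 12(1−q), giving q = 5/7.
The value is -4·(5/7) + (8)·(2/7) = -4/7.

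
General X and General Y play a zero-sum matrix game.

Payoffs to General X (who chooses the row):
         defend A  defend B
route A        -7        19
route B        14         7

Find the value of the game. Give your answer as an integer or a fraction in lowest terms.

Row minima are -7 and 7, so General X's maximin is 7; column maxima are 14 and 19, so General Y's minimax is 14. These differ, so the equilibrium is in mixed strategies.
Let General X play route A with probability p. General Y is indifferent when −7p + 14(1−p) = 19p + 7(1−p), giving p = 7/33.
Let General Y play defend A with probability q. General X is indifferent when −7q + 19(1−q) = 14q + 7(1−q), giving q = 4/11.
The value is -7·(4/11) + (19)·(7/11) = 105/11.

105/11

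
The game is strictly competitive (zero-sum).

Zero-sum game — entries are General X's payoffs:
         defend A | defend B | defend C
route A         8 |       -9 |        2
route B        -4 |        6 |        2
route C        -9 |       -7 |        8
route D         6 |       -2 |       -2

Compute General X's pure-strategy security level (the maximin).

The worst-case payoff for each row is route A: -9, route B: -4, route C: -9, route D: -2.
The best of these is -2.

-2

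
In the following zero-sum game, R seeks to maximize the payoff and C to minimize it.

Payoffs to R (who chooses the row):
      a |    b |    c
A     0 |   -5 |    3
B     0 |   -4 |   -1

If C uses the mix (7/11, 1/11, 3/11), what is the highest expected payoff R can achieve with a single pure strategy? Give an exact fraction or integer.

A: (0)·(7/11) + (-5)·(1/11) + (3)·(3/11) = 4/11.
B: (0)·(7/11) + (-4)·(1/11) + (-1)·(3/11) = -7/11.
The best pure response is A with expected payoff 4/11.

4/11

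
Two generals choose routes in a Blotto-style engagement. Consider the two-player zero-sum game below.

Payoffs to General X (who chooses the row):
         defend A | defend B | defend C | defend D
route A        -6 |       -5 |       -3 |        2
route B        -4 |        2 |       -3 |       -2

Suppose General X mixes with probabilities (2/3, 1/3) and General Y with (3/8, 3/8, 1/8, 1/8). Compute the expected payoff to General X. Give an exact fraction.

Against (3/8, 3/8, 1/8, 1/8), each row's expected payoff is route A: -17/4; route B: -11/8.
Taking the (2/3, 1/3)-weighted average: (2/3)·(-17/4) + (1/3)·(-11/8) = -79/24.

-79/24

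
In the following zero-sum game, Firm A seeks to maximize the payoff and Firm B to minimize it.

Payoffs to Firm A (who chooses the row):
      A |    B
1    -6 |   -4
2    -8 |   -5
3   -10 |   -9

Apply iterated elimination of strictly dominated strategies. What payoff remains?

-6

Column B is strictly dominated by A for Firm B (-6<-4, -8<-5, -10<-9); eliminate B.
Row 2 is strictly dominated by row 1 (-6>-8); eliminate 2.
Row 3 is strictly dominated by row 1 (-6>-10); eliminate 3.
Only (1, A) remains, with payoff -6.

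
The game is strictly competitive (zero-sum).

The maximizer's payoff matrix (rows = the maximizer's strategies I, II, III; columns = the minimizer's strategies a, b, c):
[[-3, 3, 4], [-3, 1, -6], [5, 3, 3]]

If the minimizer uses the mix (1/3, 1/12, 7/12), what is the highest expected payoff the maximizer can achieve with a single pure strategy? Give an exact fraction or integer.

I: (-3)·(1/3) + (3)·(1/12) + (4)·(7/12) = 19/12.
II: (-3)·(1/3) + (1)·(1/12) + (-6)·(7/12) = -53/12.
III: (5)·(1/3) + (3)·(1/12) + (3)·(7/12) = 11/3.
The best pure response is III with expected payoff 11/3.

11/3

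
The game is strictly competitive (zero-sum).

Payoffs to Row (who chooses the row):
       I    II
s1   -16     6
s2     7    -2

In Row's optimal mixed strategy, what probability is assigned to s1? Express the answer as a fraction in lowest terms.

Row minima are -16 and -2, so Row's maximin is -2; column maxima are 7 and 6, so Column's minimax is 6. These differ, so the equilibrium is in mixed strategies.
Let Row play s1 with probability p. Column is indifferent when −16p + 7(1−p) = 6p − 2(1−p), giving p = 9/31.

9/31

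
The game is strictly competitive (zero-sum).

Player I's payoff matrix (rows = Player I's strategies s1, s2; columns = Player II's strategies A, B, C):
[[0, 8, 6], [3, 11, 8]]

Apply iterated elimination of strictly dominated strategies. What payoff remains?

3

Row s1 is strictly dominated by row s2 (3>0, 11>8, 8>6); eliminate s1.
Column C is strictly dominated by A for Player II (3<8); eliminate C.
Column B is strictly dominated by A for Player II (3<11); eliminate B.
Only (s2, A) remains, with payoff 3.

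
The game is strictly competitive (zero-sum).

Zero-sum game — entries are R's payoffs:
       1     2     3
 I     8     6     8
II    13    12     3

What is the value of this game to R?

Column 1 is strictly dominated by 2 for C (it gives R more in every row).
The remaining 2×2 game on (I, II) × (2, 3) has no saddle point. Let R play I with probability p; indifference gives 6p + 12(1−p) = 8p + 3(1−p), so p = 9/11.
Similarly C's optimal q on 2 is 5/11, and the value is 6·(5/11) + (8)·(6/11) = 78/11.

78/11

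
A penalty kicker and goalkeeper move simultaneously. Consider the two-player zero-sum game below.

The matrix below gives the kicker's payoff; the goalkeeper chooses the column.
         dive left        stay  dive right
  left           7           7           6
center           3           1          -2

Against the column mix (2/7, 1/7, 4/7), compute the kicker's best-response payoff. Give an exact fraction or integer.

left: (7)·(2/7) + (7)·(1/7) + (6)·(4/7) = 45/7.
center: (3)·(2/7) + (1)·(1/7) + (-2)·(4/7) = -1/7.
The best pure response is left with expected payoff 45/7.

45/7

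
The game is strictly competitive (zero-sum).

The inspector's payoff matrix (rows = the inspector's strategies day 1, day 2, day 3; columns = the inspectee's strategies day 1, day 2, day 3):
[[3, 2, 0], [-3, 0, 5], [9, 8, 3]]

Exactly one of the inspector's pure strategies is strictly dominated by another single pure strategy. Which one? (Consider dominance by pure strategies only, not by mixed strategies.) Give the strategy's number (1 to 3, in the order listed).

Compare day 1 with day 3: 9 > 3, 8 > 2, 3 > 0.
So day 3 strictly dominates day 1 for the inspector; day 1 is strictly dominated.

1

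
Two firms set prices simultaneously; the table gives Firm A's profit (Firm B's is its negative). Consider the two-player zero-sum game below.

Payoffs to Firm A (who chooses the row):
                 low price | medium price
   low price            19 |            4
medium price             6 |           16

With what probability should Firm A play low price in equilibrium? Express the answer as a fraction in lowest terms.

Row minima are 4 and 6, so Firm A's maximin is 6; column maxima are 19 and 16, so Firm B's minimax is 16. These differ, so the equilibrium is in mixed strategies.
Let Firm A play low price with probability p. Firm B is indifferent when 19p + 6(1−p) = 4p + 16(1−p), giving p = 2/5.

2/5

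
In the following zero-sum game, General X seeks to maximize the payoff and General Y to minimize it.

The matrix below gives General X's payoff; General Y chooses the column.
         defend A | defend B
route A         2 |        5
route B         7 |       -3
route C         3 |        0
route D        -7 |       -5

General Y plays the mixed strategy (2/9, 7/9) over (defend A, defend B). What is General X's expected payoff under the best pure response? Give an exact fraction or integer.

13/3

route A: (2)·(2/9) + (5)·(7/9) = 13/3.
route B: (7)·(2/9) + (-3)·(7/9) = -7/9.
route C: (3)·(2/9) + (0)·(7/9) = 2/3.
route D: (-7)·(2/9) + (-5)·(7/9) = -49/9.
The best pure response is route A with expected payoff 13/3.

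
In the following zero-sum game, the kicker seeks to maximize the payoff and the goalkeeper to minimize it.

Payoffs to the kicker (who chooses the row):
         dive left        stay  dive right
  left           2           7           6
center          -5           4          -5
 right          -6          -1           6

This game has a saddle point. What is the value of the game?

2

Row minima: 2, -5, -6 → the kicker's maximin is 2.
Column maxima: 2, 7, 6 → the goalkeeper's minimax is 2.
They coincide at (left, dive left), so the value is 2.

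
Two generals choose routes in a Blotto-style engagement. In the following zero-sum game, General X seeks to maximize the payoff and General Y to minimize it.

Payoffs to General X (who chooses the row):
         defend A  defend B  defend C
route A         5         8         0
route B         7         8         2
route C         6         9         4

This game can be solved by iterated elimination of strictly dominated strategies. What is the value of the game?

4

Row route A is strictly dominated by row route C (6>5, 9>8, 4>0); eliminate route A.
Column defend A is strictly dominated by defend C for General Y (2<7, 4<6); eliminate defend A.
Column defend B is strictly dominated by defend C for General Y (2<8, 4<9); eliminate defend B.
Row route B is strictly dominated by row route C (4>2); eliminate route B.
Only (route C, defend C) remains, with payoff 4.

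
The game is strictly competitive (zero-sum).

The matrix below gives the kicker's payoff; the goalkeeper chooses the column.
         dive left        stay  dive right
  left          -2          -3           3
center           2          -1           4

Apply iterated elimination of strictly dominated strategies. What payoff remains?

-1

Row left is strictly dominated by row center (2>-2, -1>-3, 4>3); eliminate left.
Column dive right is strictly dominated by dive left for the goalkeeper (2<4); eliminate dive right.
Column dive left is strictly dominated by stay for the goalkeeper (-1<2); eliminate dive left.
Only (center, stay) remains, with payoff -1.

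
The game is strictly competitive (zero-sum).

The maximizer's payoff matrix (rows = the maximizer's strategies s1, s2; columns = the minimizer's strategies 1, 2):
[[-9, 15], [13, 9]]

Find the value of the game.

Row minima are -9 and 9, so the maximizer's maximin is 9; column maxima are 13 and 15, so the minimizer's minimax is 13. These differ, so the equilibrium is in mixed strategies.
Let the maximizer play s1 with probability p. The minimizer is indifferent when −9p + 13(1−p) = 15p + 9(1−p), giving p = 1/7.
Let the minimizer play 1 with probability q. The maximizer is indifferent when −9q + 15(1−q) = 13q + 9(1−q), giving q = 3/14.
The value is -9·(3/14) + (15)·(11/14) = 69/7.

69/7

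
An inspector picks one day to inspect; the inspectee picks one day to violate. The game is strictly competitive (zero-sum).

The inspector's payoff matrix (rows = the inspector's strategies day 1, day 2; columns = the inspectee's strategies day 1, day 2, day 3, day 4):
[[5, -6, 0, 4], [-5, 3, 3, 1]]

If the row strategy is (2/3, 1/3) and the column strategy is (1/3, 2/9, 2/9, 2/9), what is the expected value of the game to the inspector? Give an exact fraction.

7/9

Against (1/3, 2/9, 2/9, 2/9), each row's expected payoff is day 1: 11/9; day 2: -1/9.
Taking the (2/3, 1/3)-weighted average: (2/3)·(11/9) + (1/3)·(-1/9) = 7/9.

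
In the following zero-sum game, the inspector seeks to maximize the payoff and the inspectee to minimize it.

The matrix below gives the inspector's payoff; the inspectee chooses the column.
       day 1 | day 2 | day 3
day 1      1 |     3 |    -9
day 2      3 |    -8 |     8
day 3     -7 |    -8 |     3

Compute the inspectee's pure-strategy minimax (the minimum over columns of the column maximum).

3

The worst case (largest entry) in each column is day 1: 3, day 2: 3, day 3: 8.
The best (smallest) of these is 3.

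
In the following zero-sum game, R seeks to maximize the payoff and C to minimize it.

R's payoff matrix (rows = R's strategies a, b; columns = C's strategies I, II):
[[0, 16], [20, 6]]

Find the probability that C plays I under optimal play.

1/3

Row minima are 0 and 6, so R's maximin is 6; column maxima are 20 and 16, so C's minimax is 16. These differ, so the equilibrium is in mixed strategies.
Let C play I with probability q. R is indifferent when 16(1−q) = 20q + 6(1−q), giving q = 1/3.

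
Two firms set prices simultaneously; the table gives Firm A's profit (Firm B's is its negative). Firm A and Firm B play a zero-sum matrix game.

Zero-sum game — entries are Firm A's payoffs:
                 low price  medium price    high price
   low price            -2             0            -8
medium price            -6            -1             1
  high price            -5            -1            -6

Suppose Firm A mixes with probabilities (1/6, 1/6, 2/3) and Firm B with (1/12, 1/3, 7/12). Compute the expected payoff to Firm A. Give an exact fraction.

-265/72

Against (1/12, 1/3, 7/12), each row's expected payoff is low price: -29/6; medium price: -1/4; high price: -17/4.
Taking the (1/6, 1/6, 2/3)-weighted average: (1/6)·(-29/6) + (1/6)·(-1/4) + (2/3)·(-17/4) = -265/72.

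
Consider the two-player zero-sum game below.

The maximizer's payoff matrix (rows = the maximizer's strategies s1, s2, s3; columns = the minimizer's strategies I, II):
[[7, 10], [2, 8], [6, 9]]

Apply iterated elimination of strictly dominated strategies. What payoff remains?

Column II is strictly dominated by I for the minimizer (7<10, 2<8, 6<9); eliminate II.
Row s3 is strictly dominated by row s1 (7>6); eliminate s3.
Row s2 is strictly dominated by row s1 (7>2); eliminate s2.
Only (s1, I) remains, with payoff 7.

7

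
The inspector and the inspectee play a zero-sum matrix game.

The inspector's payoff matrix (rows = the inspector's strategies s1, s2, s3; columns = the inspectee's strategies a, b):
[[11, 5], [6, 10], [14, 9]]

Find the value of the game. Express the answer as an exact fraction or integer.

86/9

Row s1 is strictly dominated by row s3, so the inspector never plays it.
The remaining 2×2 game on (s2, s3) × (a, b) has no saddle point. Let the inspector play s2 with probability p; indifference gives 6p + 14(1−p) = 10p + 9(1−p), so p = 5/9.
Similarly the inspectee's optimal q on a is 1/9, and the value is 6·(1/9) + (10)·(8/9) = 86/9.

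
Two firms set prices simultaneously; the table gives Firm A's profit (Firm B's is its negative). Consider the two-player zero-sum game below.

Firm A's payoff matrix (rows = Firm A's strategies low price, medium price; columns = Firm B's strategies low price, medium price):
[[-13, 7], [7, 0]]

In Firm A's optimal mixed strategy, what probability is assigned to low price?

7/27

Row minima are -13 and 0, so Firm A's maximin is 0; column maxima are 7 and 7, so Firm B's minimax is 7. These differ, so the equilibrium is in mixed strategies.
Let Firm A play low price with probability p. Firm B is indifferent when −13p + 7(1−p) = 7p, giving p = 7/27.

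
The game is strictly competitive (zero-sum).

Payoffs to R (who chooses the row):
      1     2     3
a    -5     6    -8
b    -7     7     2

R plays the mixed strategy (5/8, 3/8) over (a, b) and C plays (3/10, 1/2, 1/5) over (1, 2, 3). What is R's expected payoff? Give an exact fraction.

49/80

Against (3/10, 1/2, 1/5), each row's expected payoff is a: -1/10; b: 9/5.
Taking the (5/8, 3/8)-weighted average: (5/8)·(-1/10) + (3/8)·(9/5) = 49/80.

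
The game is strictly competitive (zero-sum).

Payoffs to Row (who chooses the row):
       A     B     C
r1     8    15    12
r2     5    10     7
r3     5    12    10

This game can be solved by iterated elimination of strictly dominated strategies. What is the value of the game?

Row r3 is strictly dominated by row r1 (8>5, 15>12, 12>10); eliminate r3.
Row r2 is strictly dominated by row r1 (8>5, 15>10, 12>7); eliminate r2.
Column C is strictly dominated by A for Column (8<12); eliminate C.
Column B is strictly dominated by A for Column (8<15); eliminate B.
Only (r1, A) remains, with payoff 8.

8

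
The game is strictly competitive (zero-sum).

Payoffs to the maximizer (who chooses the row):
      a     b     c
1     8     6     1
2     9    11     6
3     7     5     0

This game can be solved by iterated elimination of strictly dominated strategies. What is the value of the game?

Column a is strictly dominated by c for the minimizer (1<8, 6<9, 0<7); eliminate a.
Column b is strictly dominated by c for the minimizer (1<6, 6<11, 0<5); eliminate b.
Row 3 is strictly dominated by row 1 (1>0); eliminate 3.
Row 1 is strictly dominated by row 2 (6>1); eliminate 1.
Only (2, c) remains, with payoff 6.

6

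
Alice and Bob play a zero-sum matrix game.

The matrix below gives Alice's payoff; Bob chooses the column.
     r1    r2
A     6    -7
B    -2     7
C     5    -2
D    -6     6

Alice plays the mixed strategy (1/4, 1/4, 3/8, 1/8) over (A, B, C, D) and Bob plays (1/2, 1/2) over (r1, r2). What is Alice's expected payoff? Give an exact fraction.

Against (1/2, 1/2), each row's expected payoff is A: -1/2; B: 5/2; C: 3/2; D: 0.
Taking the (1/4, 1/4, 3/8, 1/8)-weighted average: (1/4)·(-1/2) + (1/4)·(5/2) + (3/8)·(3/2) + (1/8)·(0) = 17/16.

17/16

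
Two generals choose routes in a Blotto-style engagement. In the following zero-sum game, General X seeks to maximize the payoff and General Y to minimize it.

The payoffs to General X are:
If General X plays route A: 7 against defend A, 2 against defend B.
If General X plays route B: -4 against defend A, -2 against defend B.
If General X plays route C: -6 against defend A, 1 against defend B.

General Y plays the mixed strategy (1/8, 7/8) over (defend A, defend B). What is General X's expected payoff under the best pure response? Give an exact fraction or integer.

route A: (7)·(1/8) + (2)·(7/8) = 21/8.
route B: (-4)·(1/8) + (-2)·(7/8) = -9/4.
route C: (-6)·(1/8) + (1)·(7/8) = 1/8.
The best pure response is route A with expected payoff 21/8.

21/8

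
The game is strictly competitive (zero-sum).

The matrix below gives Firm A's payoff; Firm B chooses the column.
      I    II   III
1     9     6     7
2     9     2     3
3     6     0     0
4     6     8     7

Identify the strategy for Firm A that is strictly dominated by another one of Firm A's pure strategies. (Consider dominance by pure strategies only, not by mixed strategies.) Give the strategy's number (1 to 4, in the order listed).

Compare 3 with 1: 9 > 6, 6 > 0, 7 > 0.
So 1 strictly dominates 3 for Firm A; 3 is strictly dominated.

3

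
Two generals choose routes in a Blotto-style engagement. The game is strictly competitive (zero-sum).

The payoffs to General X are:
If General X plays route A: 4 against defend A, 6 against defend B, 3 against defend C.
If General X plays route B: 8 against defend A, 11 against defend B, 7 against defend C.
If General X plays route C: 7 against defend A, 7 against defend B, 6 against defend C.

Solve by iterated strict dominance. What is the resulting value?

Column defend B is strictly dominated by defend C for General Y (3<6, 7<11, 6<7); eliminate defend B.
Row route C is strictly dominated by row route B (8>7, 7>6); eliminate route C.
Row route A is strictly dominated by row route B (8>4, 7>3); eliminate route A.
Column defend A is strictly dominated by defend C for General Y (7<8); eliminate defend A.
Only (route B, defend C) remains, with payoff 7.

7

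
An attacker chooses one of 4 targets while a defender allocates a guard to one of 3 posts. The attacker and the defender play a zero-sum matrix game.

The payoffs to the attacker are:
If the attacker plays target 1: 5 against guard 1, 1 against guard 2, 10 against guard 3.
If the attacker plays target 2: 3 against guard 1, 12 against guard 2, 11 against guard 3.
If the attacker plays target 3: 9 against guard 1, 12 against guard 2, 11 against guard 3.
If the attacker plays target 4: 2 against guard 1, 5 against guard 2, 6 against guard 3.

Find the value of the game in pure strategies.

Row minima: 1, 3, 9, 2 → the attacker's maximin is 9.
Column maxima: 9, 12, 11 → the defender's minimax is 9.
They coincide at (target 3, guard 1), so the value is 9.

9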